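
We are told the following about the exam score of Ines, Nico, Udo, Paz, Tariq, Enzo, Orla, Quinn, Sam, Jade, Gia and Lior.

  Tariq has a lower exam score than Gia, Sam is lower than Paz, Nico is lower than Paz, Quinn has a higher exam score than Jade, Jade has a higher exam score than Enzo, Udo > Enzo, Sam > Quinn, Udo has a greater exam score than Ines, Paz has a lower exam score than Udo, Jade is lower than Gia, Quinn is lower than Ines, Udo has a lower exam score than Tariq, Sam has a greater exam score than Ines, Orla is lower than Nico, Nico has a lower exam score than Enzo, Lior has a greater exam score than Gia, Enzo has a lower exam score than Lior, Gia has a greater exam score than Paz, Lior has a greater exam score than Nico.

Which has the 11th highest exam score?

Nico

Piecing the relations together gives one ordering: Orla < Nico < Enzo < Jade < Quinn < Ines < Sam < Paz < Udo < Tariq < Gia < Lior.
The 11th largest is Nico.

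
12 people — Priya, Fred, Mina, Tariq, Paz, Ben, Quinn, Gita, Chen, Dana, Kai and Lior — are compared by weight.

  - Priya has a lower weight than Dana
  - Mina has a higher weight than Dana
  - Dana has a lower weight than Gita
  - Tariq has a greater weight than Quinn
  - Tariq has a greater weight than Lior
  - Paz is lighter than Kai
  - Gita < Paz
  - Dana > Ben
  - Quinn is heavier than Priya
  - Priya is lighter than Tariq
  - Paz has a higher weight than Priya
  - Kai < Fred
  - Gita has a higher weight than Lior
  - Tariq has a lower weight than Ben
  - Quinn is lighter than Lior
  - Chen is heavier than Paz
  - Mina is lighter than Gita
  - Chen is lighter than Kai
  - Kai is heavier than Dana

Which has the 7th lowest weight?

The consecutive relations fix a unique order: Priya < Quinn < Lior < Tariq < Ben < Dana < Mina < Gita < Paz < Chen < Kai < Fred.
Counting 7 from the smallest end gives Mina.

Mina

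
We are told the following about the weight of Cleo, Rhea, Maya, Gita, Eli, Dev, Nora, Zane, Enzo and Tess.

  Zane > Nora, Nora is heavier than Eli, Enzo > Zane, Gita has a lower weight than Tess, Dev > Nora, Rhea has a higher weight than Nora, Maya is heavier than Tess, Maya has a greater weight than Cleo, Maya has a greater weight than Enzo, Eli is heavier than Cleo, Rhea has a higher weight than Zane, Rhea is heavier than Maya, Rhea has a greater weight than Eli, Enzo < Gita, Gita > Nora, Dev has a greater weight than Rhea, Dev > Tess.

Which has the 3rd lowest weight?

Piecing the relations together gives one ordering: Cleo < Eli < Nora < Zane < Enzo < Gita < Tess < Maya < Rhea < Dev.
Counting 3 from the smallest end gives Nora.

Nora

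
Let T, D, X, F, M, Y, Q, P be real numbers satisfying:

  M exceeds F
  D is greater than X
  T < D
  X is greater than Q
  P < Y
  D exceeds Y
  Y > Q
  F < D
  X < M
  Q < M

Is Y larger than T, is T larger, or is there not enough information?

Following every chain through T: above T we get D.
Y is not reached, and no chain runs the other way from Y to T.
So the given relations leave the order of T and Y undetermined.

undetermined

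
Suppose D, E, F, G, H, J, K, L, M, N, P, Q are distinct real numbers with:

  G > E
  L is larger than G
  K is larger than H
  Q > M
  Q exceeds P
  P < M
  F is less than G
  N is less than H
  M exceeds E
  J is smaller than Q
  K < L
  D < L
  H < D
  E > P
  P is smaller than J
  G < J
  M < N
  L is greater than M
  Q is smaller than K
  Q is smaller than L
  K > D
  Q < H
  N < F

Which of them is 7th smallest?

The consecutive relations fix a unique order: P < E < M < N < F < G < J < Q < H < D < K < L.
The 7th smallest is J.

J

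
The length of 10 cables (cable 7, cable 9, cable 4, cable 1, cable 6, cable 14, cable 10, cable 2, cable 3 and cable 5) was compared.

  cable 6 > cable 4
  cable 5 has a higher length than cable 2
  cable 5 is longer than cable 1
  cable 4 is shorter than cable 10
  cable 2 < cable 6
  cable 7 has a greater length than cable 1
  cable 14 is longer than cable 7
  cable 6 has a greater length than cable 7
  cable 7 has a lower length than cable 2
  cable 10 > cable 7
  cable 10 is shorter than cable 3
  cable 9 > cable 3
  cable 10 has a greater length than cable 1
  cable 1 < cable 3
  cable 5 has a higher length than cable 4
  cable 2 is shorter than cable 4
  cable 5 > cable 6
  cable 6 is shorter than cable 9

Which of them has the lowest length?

Chaining upward from cable 1: directly above it, cable 7, cable 10, cable 3, cable 5; then cable 2, cable 14, cable 6, cable 9; then cable 4.
That covers every other element, and nothing is given below cable 1, so cable 1 is the lowest length.

cable 1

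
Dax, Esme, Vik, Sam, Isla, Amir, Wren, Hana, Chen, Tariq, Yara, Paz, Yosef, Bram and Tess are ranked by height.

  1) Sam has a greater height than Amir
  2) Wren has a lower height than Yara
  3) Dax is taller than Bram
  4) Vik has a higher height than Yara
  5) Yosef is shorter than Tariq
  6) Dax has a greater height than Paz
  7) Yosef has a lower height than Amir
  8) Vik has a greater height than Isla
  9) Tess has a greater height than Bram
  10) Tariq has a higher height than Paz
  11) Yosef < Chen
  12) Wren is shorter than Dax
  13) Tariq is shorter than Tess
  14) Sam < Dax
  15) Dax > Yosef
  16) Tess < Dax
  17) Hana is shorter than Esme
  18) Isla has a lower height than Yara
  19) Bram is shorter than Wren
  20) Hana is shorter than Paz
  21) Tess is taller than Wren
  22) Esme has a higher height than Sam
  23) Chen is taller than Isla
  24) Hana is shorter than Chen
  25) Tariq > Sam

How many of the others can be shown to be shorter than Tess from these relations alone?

Directly below Tess: Bram, Wren, Tariq.
One step further: Yosef, Paz, Sam (6 so far).
One step further: Hana, Amir (8 so far).
Nothing else is reachable below Tess; 8 in all.

8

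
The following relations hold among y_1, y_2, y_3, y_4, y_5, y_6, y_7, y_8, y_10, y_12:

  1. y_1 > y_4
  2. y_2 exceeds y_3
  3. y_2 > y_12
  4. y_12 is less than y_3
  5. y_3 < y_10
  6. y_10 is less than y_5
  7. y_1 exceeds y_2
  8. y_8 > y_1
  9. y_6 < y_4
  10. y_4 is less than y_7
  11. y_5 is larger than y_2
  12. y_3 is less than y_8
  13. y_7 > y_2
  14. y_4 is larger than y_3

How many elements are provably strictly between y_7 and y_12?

Chaining upward from y_12 reaches: y_3, y_2, y_4, y_10, y_1, y_5, y_8.
Chaining downward from y_7 reaches: y_3, y_6, y_2, y_4.
Strictly between y_12 and y_7 are those in both lists: y_3, y_2, y_4 — 3 elements.

3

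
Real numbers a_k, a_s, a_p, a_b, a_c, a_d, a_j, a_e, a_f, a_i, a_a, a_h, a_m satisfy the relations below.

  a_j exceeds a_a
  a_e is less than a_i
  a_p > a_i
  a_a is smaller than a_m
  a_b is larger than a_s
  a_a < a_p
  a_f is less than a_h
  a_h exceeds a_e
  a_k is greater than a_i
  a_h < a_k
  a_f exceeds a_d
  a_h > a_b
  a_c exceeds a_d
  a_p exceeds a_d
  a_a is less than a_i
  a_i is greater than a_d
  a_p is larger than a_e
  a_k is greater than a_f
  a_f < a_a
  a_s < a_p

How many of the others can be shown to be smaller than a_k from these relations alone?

8

Directly below a_k: a_f, a_i, a_h.
One step further: a_d, a_a, a_e, a_b (7 so far).
One step further: a_s (8 so far).
Nothing else is reachable below a_k; 8 in all.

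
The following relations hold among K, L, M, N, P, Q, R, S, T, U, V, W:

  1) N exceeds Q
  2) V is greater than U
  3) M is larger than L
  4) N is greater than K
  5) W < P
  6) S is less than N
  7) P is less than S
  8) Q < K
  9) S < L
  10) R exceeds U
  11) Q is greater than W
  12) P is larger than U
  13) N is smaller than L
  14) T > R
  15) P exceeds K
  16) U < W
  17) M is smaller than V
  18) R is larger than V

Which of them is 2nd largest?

R

Piecing the relations together gives one ordering: U < W < Q < K < P < S < N < L < M < V < R < T.
The 2nd largest is R.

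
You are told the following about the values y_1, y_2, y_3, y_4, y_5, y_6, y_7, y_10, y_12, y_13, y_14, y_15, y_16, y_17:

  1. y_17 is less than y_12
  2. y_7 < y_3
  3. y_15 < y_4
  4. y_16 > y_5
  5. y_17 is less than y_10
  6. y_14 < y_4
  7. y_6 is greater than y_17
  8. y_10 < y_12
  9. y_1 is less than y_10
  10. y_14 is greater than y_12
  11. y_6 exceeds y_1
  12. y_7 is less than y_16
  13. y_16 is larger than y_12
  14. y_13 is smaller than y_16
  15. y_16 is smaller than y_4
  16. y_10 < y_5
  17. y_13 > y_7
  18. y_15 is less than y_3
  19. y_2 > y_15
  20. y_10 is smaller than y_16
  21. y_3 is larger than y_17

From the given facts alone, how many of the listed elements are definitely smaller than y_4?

10

Directly below y_4: y_15, y_14, y_16.
One step further: y_7, y_10, y_13, y_5, y_12 (8 so far).
One step further: y_1, y_17 (10 so far).
No other element is forced below y_4 by the given relations, so the count is 10.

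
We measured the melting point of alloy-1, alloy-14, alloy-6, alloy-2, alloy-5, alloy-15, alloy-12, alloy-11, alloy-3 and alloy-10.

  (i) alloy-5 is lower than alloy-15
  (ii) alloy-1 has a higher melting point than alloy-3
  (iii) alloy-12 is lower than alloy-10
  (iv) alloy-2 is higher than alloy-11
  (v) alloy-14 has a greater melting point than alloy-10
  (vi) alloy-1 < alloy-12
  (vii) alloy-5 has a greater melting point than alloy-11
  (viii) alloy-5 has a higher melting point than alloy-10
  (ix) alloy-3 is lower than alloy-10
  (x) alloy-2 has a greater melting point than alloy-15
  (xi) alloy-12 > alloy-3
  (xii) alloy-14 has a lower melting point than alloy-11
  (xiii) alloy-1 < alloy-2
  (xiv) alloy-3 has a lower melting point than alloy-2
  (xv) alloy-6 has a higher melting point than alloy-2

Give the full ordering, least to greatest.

alloy-3 < alloy-1 < alloy-12 < alloy-10 < alloy-14 < alloy-11 < alloy-5 < alloy-15 < alloy-2 < alloy-6

The consecutive links are each given: alloy-3 < alloy-1; alloy-1 < alloy-12; alloy-12 < alloy-10; alloy-10 < alloy-14; alloy-14 < alloy-11; alloy-11 < alloy-5; alloy-5 < alloy-15; alloy-15 < alloy-2; alloy-2 < alloy-6.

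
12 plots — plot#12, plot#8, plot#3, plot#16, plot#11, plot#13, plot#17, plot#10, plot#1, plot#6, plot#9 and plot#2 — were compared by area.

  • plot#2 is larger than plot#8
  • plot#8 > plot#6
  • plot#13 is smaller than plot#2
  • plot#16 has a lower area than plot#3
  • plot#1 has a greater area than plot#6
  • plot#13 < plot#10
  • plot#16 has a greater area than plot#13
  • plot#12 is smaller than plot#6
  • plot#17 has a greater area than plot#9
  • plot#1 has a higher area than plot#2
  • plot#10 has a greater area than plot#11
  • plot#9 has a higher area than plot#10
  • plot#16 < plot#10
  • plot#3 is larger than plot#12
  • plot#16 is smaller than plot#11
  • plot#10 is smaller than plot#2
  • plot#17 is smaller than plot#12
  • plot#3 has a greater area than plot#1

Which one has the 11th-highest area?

Chaining the given pairs: plot#13 < plot#16 < plot#11 < plot#10 < plot#9 < plot#17 < plot#12 < plot#6 < plot#8 < plot#2 < plot#1 < plot#3.
Counting 11 from the largest end gives plot#16.

plot#16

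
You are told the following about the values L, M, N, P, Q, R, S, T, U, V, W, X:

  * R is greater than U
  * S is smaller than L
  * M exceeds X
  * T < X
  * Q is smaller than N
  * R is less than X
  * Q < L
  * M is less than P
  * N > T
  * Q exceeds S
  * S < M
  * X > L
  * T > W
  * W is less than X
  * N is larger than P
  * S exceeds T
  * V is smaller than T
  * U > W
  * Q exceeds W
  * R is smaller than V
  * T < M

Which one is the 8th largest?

T

Piecing the relations together gives one ordering: W < U < R < V < T < S < Q < L < X < M < P < N.
Counting 8 from the largest end gives T.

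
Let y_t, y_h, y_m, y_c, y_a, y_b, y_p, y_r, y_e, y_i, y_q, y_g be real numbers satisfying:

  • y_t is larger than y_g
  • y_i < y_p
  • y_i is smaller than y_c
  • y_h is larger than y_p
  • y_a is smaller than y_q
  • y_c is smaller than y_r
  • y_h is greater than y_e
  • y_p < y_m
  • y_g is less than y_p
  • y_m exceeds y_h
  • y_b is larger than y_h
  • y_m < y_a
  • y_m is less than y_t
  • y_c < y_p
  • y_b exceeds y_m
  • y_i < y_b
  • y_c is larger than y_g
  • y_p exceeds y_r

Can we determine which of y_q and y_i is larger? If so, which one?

y_q

Chaining the given relations: y_i < y_c < y_r < y_p < y_h < y_m < y_a < y_q.
So y_q is larger.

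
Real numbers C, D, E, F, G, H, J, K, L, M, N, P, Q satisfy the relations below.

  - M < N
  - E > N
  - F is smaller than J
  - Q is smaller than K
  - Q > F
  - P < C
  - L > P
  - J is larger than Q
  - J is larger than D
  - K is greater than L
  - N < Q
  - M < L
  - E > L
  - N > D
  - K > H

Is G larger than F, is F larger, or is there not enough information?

undetermined

Following every chain through F: above F we get Q, J, K.
G is not reached, and no chain runs the other way from G to F.
So the given relations leave the order of F and G undetermined.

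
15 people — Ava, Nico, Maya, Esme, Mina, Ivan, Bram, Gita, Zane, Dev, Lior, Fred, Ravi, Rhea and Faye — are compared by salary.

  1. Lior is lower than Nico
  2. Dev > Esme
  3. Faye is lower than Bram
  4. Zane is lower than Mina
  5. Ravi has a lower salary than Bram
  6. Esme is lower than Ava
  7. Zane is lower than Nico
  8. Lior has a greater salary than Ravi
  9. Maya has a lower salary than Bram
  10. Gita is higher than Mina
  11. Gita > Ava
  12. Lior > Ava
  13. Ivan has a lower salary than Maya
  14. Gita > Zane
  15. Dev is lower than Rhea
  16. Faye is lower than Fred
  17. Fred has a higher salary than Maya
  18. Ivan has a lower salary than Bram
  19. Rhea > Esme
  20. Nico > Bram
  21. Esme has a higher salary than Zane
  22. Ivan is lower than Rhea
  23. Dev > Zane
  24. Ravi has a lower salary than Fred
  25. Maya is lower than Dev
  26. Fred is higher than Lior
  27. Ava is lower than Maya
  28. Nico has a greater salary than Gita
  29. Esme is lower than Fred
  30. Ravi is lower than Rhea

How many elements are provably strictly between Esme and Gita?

1

Chaining upward from Esme reaches: Ava, Maya, Dev, Rhea, Lior, Bram, Nico, Fred.
Chaining downward from Gita reaches: Zane, Mina, Ava.
Strictly between Esme and Gita are those in both lists: Ava — 1 element.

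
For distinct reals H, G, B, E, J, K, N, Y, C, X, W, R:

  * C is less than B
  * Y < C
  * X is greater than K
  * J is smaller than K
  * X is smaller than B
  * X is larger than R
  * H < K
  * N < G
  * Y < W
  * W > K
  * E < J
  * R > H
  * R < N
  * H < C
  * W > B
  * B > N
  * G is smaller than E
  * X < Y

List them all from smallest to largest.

H < R < N < G < E < J < K < X < Y < C < B < W

The consecutive links are each given: H < R; R < N; N < G; G < E; E < J; J < K; K < X; X < Y; Y < C; C < B; B < W.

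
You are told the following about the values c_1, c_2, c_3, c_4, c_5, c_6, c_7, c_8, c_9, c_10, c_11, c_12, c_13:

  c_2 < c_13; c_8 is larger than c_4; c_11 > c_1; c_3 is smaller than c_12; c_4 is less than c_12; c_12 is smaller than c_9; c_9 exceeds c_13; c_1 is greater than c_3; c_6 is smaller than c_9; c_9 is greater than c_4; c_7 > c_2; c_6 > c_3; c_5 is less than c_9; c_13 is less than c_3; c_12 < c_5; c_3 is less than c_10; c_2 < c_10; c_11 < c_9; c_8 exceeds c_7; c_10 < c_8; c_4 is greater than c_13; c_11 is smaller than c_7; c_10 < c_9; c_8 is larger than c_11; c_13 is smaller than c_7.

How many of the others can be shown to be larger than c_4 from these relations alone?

Directly above c_4: c_12, c_8, c_9.
One step further: c_5 (4 so far).
No other element is forced above c_4 by the given relations, so the count is 4.

4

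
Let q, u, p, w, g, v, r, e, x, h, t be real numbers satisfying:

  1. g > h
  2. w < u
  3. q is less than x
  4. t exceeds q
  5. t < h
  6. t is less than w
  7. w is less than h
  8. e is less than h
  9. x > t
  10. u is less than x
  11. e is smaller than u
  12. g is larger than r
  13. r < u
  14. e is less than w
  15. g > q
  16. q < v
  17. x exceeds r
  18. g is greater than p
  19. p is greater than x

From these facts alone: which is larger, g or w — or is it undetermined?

g

The relevant relations are w < u; u < x; x < p; p < g.
Chaining these gives w < u < x < p < g.
So g is larger.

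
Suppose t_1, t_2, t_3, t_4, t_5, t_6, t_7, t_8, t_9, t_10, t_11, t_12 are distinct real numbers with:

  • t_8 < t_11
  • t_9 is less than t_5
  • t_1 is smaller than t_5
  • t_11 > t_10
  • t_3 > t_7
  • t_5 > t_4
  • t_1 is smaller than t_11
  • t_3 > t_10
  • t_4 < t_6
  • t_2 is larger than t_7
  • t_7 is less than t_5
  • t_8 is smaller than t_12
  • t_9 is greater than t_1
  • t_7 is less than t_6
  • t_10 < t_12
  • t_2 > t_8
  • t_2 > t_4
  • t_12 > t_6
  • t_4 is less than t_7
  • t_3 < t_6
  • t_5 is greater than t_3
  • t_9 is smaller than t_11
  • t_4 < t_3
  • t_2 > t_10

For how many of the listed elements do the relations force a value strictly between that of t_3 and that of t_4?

1

The relations place t_4 below t_3. An element lies strictly between them when it is forced above t_4 and also forced below t_3.
Above t_4: {t_7, t_5, t_6, t_12, t_2}. Below t_3: {t_7, t_10}.
Intersection: {t_7} — 1.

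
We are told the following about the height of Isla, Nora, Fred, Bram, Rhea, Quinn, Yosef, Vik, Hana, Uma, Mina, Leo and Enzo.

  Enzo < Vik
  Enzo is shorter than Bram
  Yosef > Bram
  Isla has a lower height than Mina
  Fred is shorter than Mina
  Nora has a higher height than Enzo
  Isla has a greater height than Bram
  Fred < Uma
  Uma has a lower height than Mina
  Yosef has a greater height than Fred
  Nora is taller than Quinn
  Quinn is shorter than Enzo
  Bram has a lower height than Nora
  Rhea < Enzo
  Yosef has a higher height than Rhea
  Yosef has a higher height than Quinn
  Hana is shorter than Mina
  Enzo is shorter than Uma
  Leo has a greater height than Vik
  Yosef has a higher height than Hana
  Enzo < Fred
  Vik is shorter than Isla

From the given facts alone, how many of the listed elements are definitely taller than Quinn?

The elements the relations force above Quinn are Enzo, Vik, Bram, Fred, Uma, Isla, Yosef, Nora, Mina, Leo — no chain reaches any other.
That is 10.

10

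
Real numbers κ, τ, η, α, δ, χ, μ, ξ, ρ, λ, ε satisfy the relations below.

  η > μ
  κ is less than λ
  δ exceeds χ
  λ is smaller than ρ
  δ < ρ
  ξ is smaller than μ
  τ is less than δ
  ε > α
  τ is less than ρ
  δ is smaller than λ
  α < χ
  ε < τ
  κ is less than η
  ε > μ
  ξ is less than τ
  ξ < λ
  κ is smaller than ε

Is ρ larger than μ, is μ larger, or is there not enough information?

Following the relations from μ: μ < ε < τ < δ < λ < ρ.
So ρ is larger.

ρ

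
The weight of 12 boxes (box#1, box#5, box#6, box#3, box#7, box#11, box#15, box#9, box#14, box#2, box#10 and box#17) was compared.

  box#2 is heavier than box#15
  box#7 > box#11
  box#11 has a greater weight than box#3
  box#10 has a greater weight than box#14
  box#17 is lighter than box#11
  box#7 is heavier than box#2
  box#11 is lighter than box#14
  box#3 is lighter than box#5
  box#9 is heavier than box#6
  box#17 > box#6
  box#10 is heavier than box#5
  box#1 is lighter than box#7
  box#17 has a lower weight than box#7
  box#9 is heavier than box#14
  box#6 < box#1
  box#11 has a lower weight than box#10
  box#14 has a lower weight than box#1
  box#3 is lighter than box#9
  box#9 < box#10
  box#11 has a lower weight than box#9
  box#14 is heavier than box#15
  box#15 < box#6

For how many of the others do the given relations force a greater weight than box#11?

The elements the relations force above box#11 are box#14, box#1, box#9, box#10, box#7 — no chain reaches any other.
That is 5.

5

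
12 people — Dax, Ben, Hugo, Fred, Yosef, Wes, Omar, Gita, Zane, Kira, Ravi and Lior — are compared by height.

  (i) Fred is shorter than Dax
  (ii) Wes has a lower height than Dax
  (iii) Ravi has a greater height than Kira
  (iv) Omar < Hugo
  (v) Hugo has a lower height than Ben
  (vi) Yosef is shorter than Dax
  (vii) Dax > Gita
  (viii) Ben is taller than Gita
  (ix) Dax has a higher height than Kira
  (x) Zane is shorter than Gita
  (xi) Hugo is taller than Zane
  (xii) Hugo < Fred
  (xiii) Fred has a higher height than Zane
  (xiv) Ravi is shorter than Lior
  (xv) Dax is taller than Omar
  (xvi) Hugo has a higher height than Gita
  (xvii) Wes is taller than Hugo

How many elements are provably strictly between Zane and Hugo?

The relations place Zane below Hugo. An element lies strictly between them when it is forced above Zane and also forced below Hugo.
Above Zane: {Gita, Wes, Fred, Ben, Dax}. Below Hugo: {Omar, Gita}.
Intersection: {Gita} — 1.

1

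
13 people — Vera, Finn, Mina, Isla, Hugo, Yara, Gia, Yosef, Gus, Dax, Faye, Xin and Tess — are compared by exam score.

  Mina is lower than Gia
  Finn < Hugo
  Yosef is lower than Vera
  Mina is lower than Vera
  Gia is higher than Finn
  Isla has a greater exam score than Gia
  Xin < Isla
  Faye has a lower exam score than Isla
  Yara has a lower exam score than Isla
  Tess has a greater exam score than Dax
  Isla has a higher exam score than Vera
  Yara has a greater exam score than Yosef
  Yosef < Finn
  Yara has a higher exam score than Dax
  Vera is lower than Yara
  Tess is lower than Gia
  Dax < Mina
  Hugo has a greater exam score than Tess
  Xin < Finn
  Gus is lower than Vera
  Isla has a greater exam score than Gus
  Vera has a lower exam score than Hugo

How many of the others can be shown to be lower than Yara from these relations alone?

The elements the relations force below Yara are Dax, Gus, Mina, Yosef, Vera — no chain reaches any other.
That is 5.

5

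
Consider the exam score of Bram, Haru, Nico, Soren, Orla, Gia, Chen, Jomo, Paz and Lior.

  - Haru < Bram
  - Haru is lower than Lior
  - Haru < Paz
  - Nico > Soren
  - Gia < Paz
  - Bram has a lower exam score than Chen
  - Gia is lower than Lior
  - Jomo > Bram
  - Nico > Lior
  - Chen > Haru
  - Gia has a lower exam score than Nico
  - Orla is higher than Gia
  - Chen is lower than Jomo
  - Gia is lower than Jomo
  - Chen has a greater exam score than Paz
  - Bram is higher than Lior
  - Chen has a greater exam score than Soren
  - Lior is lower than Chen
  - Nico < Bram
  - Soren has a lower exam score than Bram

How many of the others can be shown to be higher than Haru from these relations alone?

6

From Haru the given relations immediately reach Paz, Lior, Bram, Chen.
From those, Nico, Jomo — 6 in total.
Nothing else is reachable above Haru; 6 in all.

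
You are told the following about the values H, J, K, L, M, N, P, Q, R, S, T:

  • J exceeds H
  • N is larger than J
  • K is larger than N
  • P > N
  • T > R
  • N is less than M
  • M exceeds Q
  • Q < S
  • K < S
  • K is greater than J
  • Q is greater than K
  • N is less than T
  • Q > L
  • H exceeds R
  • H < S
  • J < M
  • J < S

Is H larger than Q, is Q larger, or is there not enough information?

Q

H < J and J < N give H < N.
With N < K: H < J < N < K.
With K < Q: H < J < N < K < Q.
So Q is larger.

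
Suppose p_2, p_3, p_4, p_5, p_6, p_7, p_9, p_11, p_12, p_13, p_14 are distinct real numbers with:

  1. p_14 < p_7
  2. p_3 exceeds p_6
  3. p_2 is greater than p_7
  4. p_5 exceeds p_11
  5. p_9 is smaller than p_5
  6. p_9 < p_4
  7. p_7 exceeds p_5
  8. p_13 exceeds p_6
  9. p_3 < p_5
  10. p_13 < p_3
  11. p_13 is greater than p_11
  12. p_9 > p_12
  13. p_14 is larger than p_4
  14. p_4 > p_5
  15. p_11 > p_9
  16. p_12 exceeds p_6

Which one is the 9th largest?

The consecutive relations fix a unique order: p_6 < p_12 < p_9 < p_11 < p_13 < p_3 < p_5 < p_4 < p_14 < p_7 < p_2.
Counting 9 from the largest end gives p_9.

p_9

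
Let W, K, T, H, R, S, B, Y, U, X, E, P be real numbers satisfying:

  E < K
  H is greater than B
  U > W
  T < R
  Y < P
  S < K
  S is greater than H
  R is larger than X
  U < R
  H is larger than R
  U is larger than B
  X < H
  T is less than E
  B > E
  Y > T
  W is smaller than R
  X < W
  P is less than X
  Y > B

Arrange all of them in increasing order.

Nothing is placed below T, so it is least; from there T < E; E < B; B < Y; Y < P; P < X; X < W; W < U; U < R; R < H; H < S; S < K, each given directly.

T < E < B < Y < P < X < W < U < R < H < S < K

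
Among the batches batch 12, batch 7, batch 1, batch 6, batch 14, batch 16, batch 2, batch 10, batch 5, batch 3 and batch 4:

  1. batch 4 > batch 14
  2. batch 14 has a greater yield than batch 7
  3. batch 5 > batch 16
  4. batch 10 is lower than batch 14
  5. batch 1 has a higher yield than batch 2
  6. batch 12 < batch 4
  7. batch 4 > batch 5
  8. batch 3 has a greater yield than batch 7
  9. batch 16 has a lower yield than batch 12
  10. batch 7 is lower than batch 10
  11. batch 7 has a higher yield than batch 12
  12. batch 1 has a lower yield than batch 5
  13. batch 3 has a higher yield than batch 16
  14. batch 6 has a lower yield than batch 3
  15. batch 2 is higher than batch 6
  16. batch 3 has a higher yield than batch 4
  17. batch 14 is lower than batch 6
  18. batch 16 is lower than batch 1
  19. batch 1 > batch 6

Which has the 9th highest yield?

Chaining the given pairs: batch 16 < batch 12 < batch 7 < batch 10 < batch 14 < batch 6 < batch 2 < batch 1 < batch 5 < batch 4 < batch 3.
Counting 9 from the largest end gives batch 7.

batch 7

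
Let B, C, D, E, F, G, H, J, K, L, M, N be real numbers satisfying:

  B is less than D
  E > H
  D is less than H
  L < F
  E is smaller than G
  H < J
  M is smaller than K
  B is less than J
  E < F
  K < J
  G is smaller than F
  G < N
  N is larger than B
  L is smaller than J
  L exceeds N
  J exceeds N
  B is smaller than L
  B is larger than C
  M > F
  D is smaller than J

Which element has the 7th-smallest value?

N

Chaining the given pairs: C < B < D < H < E < G < N < L < F < M < K < J.
Counting 7 from the smallest end gives N.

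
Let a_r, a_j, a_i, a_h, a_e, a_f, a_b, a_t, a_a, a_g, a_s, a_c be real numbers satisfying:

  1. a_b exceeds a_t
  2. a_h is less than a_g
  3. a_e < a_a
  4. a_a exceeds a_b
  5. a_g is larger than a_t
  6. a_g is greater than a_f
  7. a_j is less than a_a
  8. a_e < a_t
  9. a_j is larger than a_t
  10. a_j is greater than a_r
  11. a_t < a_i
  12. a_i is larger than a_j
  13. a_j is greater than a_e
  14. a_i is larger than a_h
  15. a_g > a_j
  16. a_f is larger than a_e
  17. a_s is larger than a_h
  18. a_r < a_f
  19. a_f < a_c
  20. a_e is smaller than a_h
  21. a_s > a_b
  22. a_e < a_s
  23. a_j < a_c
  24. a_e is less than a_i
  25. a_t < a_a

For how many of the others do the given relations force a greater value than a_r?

6

From a_r the given relations immediately reach a_f, a_j.
From those, a_g, a_i, a_a, a_c — 6 in total.
No other element is forced above a_r by the given relations, so the count is 6.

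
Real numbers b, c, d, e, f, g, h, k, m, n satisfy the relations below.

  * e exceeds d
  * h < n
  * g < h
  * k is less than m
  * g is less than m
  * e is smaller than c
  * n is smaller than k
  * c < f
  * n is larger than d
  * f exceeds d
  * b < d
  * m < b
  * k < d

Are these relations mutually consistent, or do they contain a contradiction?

Chaining the given relations yields n < k < m < b < d, so n < d. But one relation states d < n. These cannot both hold.

inconsistent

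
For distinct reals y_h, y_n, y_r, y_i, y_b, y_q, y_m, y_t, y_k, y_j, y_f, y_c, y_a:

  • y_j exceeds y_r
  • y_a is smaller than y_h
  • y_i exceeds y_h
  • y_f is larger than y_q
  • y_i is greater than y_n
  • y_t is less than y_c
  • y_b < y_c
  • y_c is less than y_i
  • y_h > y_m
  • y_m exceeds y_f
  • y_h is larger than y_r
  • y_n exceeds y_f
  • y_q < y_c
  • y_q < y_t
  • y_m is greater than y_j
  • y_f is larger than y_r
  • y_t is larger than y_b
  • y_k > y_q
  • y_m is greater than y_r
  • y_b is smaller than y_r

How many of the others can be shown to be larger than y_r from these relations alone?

From y_r the given relations immediately reach y_j, y_f, y_m, y_h.
From those, y_n, y_i — 6 in total.
Nothing else is reachable above y_r; 6 in all.

6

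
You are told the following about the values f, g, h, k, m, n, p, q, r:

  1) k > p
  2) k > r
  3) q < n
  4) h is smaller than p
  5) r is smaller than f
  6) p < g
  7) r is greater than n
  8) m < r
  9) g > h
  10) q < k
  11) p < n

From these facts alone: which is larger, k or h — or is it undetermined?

Link the given pairs in sequence: h < p; p < n; n < r; r < k.
Together: h < p < n < r < k.
So k is larger.

k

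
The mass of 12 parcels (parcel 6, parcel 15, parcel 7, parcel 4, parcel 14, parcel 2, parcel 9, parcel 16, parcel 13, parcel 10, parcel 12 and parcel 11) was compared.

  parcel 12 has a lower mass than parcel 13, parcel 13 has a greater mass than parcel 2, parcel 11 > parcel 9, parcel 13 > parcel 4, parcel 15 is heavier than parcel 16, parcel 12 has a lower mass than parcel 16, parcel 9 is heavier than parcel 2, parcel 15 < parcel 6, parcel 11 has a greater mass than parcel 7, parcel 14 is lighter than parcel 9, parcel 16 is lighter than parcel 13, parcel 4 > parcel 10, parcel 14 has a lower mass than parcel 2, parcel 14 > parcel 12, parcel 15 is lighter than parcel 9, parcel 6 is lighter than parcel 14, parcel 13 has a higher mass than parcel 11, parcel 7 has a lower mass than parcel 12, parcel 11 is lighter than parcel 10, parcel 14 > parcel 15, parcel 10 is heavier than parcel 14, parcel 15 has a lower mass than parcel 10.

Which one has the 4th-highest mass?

Chaining the given pairs: parcel 7 < parcel 12 < parcel 16 < parcel 15 < parcel 6 < parcel 14 < parcel 2 < parcel 9 < parcel 11 < parcel 10 < parcel 4 < parcel 13.
Counting 4 from the largest end gives parcel 11.

parcel 11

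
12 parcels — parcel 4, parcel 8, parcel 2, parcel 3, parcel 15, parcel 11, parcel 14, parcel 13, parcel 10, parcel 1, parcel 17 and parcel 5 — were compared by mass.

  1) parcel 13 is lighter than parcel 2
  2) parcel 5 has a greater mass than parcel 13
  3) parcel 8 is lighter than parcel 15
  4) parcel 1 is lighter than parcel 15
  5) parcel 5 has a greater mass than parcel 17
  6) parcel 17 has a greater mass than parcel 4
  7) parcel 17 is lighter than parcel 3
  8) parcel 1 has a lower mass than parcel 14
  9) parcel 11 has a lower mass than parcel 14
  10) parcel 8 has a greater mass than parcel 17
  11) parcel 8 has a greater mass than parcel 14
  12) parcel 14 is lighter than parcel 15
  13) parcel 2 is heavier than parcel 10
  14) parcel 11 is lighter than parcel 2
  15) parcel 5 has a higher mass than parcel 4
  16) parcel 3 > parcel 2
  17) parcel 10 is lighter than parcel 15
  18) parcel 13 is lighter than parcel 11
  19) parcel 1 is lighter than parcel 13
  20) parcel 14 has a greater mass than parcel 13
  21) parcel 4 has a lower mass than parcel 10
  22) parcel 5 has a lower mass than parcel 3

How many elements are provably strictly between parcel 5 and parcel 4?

The relations place parcel 4 below parcel 5. An element lies strictly between them when it is forced above parcel 4 and also forced below parcel 5.
Above parcel 4: {parcel 10, parcel 17, parcel 8, parcel 2, parcel 15, parcel 3}. Below parcel 5: {parcel 1, parcel 13, parcel 17}.
Intersection: {parcel 17} — 1.

1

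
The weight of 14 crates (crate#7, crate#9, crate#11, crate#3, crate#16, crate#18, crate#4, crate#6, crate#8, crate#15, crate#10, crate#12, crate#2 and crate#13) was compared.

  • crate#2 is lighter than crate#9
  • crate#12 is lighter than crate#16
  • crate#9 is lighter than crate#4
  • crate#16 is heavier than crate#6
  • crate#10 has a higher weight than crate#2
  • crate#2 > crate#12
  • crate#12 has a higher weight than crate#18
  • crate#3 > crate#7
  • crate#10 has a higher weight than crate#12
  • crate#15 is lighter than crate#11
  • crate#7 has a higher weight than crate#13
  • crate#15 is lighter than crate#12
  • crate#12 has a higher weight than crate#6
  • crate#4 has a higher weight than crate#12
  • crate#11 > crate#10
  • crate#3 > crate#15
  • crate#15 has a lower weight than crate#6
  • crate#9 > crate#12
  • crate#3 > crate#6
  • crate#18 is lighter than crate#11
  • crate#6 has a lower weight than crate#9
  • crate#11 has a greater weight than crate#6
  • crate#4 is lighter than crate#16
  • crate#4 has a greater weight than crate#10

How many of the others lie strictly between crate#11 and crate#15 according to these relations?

4

Chaining upward from crate#15 reaches: crate#6, crate#12, crate#2, crate#10, crate#9, crate#3, crate#4, crate#16.
Chaining downward from crate#11 reaches: crate#18, crate#6, crate#12, crate#2, crate#10.
Strictly between crate#15 and crate#11 are those in both lists: crate#6, crate#12, crate#2, crate#10 — 4 elements.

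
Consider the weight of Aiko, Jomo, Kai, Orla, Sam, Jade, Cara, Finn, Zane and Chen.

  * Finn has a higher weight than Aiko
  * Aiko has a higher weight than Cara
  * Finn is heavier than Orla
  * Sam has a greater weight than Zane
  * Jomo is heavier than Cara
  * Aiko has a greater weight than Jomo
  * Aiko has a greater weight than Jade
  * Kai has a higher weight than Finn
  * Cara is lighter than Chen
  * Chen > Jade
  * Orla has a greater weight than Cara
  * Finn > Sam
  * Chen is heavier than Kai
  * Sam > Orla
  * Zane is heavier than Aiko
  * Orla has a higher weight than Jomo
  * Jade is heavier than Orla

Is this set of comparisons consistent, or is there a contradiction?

consistent

The single ordering Cara < Jomo < Orla < Jade < Aiko < Zane < Sam < Finn < Kai < Chen satisfies every listed relation, so no contradiction arises.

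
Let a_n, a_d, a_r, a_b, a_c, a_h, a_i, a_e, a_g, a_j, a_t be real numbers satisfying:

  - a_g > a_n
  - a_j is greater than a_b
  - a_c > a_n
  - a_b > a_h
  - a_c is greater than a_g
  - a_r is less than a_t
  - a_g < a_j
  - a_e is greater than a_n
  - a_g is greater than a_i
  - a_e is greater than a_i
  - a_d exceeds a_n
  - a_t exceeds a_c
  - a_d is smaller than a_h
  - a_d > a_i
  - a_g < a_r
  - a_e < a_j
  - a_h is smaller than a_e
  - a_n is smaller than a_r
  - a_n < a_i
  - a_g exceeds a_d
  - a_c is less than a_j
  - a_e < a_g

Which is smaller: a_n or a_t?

a_n

a_n < a_i and a_i < a_d give a_n < a_d.
Then a_d < a_h extends the chain to a_h.
With a_h < a_e: a_n < a_i < a_d < a_h < a_e.
With a_e < a_g: a_n < a_i < a_d < a_h < a_e < a_g.
With a_g < a_c: a_n < a_i < a_d < a_h < a_e < a_g < a_c.
With a_c < a_t: a_n < a_i < a_d < a_h < a_e < a_g < a_c < a_t.
So a_n < a_t; a_n is the smaller of the two.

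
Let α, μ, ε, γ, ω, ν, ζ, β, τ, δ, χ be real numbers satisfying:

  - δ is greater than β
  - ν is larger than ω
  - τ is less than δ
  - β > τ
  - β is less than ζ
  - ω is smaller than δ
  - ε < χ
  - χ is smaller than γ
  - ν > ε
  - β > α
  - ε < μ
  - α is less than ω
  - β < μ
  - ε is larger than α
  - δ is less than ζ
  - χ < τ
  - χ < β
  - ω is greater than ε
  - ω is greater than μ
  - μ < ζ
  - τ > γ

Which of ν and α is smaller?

α

The relevant relations are α < ε; ε < χ; χ < γ; γ < τ; τ < β; β < μ; μ < ω; ω < ν.
Chaining these gives α < ε < χ < γ < τ < β < μ < ω < ν.
So α < ν; α is the smaller of the two.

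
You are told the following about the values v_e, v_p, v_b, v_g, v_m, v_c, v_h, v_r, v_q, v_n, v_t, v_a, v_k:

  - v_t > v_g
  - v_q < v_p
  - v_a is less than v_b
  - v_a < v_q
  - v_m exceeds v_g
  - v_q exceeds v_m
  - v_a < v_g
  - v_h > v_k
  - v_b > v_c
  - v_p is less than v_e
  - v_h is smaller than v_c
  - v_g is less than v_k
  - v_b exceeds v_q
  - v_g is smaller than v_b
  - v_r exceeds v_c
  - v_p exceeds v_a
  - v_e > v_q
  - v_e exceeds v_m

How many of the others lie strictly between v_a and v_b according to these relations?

Chaining upward from v_a reaches: v_g, v_m, v_k, v_t, v_h, v_c, v_r, v_q, v_p, v_e.
Chaining downward from v_b reaches: v_g, v_m, v_k, v_h, v_c, v_q.
Strictly between v_a and v_b are those in both lists: v_g, v_m, v_k, v_h, v_c, v_q — 6 elements.

6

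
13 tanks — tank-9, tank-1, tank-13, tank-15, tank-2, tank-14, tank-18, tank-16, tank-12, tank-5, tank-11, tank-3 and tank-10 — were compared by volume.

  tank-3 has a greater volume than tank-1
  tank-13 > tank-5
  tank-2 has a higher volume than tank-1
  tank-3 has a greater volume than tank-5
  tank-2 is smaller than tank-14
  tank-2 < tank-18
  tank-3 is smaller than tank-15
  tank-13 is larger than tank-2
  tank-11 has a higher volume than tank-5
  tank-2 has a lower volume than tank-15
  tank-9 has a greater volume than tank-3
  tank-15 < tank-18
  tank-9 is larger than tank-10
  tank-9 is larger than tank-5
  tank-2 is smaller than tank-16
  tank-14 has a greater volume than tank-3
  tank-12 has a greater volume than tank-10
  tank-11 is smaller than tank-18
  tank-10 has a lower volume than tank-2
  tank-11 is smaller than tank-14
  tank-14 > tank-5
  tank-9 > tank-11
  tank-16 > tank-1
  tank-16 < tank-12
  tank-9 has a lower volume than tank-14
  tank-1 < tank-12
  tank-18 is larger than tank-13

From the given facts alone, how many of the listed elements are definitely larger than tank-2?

The elements the relations force above tank-2 are tank-13, tank-16, tank-12, tank-15, tank-18, tank-14 — no chain reaches any other.
That is 6.

6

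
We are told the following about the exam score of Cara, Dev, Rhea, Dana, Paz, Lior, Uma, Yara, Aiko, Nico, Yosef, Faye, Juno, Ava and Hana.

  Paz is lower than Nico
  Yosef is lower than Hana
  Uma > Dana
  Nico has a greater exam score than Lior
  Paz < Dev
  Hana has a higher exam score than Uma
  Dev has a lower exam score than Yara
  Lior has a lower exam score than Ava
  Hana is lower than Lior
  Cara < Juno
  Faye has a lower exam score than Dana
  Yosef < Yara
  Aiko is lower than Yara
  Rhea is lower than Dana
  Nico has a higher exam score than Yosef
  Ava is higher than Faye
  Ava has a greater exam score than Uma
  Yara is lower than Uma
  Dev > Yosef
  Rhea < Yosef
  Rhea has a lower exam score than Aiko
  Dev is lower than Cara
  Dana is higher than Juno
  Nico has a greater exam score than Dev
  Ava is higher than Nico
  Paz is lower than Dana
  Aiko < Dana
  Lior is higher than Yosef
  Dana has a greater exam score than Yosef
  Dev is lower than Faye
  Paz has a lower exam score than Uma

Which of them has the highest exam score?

Paz is not greatest since Paz < Dev; Rhea is not greatest since Rhea < Yosef; Aiko is not greatest since Aiko < Yara; Yosef is not greatest since Yosef < Dev; Dev is not greatest since Dev < Faye; Yara is not greatest since Yara < Uma; Faye is not greatest since Faye < Ava; Cara is not greatest since Cara < Juno; Juno is not greatest since Juno < Dana; Dana is not greatest since Dana < Uma; Uma is not greatest since Uma < Hana; Hana is not greatest since Hana < Lior; Lior is not greatest since Lior < Nico; Nico is not greatest since Nico < Ava.
Only Ava has nothing above it, so Ava is the highest exam score.

Ava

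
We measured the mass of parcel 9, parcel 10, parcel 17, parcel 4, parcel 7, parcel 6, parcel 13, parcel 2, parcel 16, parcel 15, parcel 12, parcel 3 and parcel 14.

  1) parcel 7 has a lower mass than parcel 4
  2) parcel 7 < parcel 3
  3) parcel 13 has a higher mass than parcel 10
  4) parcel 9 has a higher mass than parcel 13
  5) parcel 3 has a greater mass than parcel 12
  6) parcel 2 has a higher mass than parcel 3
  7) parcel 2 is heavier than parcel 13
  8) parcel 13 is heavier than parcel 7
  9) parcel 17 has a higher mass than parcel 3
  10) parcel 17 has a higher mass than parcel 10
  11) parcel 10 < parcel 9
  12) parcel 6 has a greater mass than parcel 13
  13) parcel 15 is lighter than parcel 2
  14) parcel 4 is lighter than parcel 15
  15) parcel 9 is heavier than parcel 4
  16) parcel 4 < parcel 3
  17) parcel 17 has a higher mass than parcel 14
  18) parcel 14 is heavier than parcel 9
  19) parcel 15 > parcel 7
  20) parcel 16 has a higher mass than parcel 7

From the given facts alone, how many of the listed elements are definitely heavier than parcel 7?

From parcel 7 the given relations immediately reach parcel 4, parcel 3, parcel 13, parcel 16, parcel 15.
From those, parcel 9, parcel 17, parcel 2, parcel 6 — 9 in total.
From those, parcel 14 — 10 in total.
No other element is forced above parcel 7 by the given relations, so the count is 10.

10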